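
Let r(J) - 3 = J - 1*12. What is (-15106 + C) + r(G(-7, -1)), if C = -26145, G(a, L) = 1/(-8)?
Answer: -330081/8 ≈ -41260.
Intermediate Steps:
G(a, L) = -1/8
r(J) = -9 + J (r(J) = 3 + (J - 1*12) = 3 + (J - 12) = 3 + (-12 + J) = -9 + J)
(-15106 + C) + r(G(-7, -1)) = (-15106 - 26145) + (-9 - 1/8) = -41251 - 73/8 = -330081/8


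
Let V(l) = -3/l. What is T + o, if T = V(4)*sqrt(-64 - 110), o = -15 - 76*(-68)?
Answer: 5153 - 3*I*sqrt(174)/4 ≈ 5153.0 - 9.8932*I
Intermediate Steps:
o = 5153 (o = -15 + 5168 = 5153)
T = -3*I*sqrt(174)/4 (T = (-3/4)*sqrt(-64 - 110) = (-3*1/4)*sqrt(-174) = -3*I*sqrt(174)/4 ≈ -9.8932*I)
T + o = -3*I*sqrt(174)/4 + 5153 = 5153 - 3*I*sqrt(174)/4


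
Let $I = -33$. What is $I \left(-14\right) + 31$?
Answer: $493$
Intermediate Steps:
$I \left(-14\right) + 31 = \left(-33\right) \left(-14\right) + 31 = 462 + 31 = 493$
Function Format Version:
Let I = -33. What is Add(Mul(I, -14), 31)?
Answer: 493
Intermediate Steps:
Add(Mul(I, -14), 31) = Add(Mul(-33, -14), 31) = Add(462, 31) = 493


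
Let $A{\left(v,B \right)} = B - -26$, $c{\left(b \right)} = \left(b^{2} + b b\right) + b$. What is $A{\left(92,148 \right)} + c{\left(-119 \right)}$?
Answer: $28377$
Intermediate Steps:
$c{\left(b \right)} = b + 2 b^{2}$ ($c{\left(b \right)} = \left(b^{2} + b^{2}\right) + b = 2 b^{2} + b = b + 2 b^{2}$)
$A{\left(v,B \right)} = 26 + B$ ($A{\left(v,B \right)} = B + 26 = 26 + B$)
$A{\left(92,148 \right)} + c{\left(-119 \right)} = \left(26 + 148\right) - 119 \left(1 + 2 \left(-119\right)\right) = 174 - 119 \left(1 - 238\right) = 174 - -28203 = 174 + 28203 = 28377$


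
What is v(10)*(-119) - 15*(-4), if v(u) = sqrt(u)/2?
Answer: 60 - 119*sqrt(10)/2 ≈ -128.16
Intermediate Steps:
v(u) = sqrt(u)/2
v(10)*(-119) - 15*(-4) = (sqrt(10)/2)*(-119) - 15*(-4) = -119*sqrt(10)/2 + 60 = 60 - 119*sqrt(10)/2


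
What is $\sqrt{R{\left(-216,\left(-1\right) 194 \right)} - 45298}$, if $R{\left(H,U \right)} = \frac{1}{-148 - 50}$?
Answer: $\frac{i \sqrt{197318110}}{66} \approx 212.83 i$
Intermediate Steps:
$R{\left(H,U \right)} = - \frac{1}{198}$ ($R{\left(H,U \right)} = \frac{1}{-198} = - \frac{1}{198}$)
$\sqrt{R{\left(-216,\left(-1\right) 194 \right)} - 45298} = \sqrt{- \frac{1}{198} - 45298} = \sqrt{- \frac{8969005}{198}} = \frac{i \sqrt{197318110}}{66}$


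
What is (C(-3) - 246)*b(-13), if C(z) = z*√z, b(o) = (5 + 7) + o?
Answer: 246 + 3*I*√3 ≈ 246.0 + 5.1962*I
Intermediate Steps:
b(o) = 12 + o
C(z) = z^(3/2)
(C(-3) - 246)*b(-13) = ((-3)^(3/2) - 246)*(12 - 13) = (-3*I*√3 - 246)*(-1) = (-246 - 3*I*√3)*(-1) = 246 + 3*I*√3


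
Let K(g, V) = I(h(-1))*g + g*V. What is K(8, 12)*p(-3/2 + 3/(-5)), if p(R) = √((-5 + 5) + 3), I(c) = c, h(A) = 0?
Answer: 96*√3 ≈ 166.28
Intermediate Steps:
K(g, V) = V*g (K(g, V) = 0*g + g*V = 0 + V*g = V*g)
p(R) = √3 (p(R) = √(0 + 3) = √3)
K(8, 12)*p(-3/2 + 3/(-5)) = (12*8)*√3 = 96*√3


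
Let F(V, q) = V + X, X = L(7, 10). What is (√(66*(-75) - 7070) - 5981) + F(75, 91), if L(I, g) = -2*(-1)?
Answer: -5904 + 2*I*√3005 ≈ -5904.0 + 109.64*I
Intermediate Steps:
L(I, g) = 2
X = 2
F(V, q) = 2 + V (F(V, q) = V + 2 = 2 + V)
(√(66*(-75) - 7070) - 5981) + F(75, 91) = (√(66*(-75) - 7070) - 5981) + (2 + 75) = (√(-4950 - 7070) - 5981) + 77 = (√(-12020) - 5981) + 77 = (2*I*√3005 - 5981) + 77 = (-5981 + 2*I*√3005) + 77 = -5904 + 2*I*√3005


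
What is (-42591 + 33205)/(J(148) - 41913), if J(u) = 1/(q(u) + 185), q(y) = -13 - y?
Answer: 225264/1005911 ≈ 0.22394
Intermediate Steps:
J(u) = 1/(172 - u) (J(u) = 1/((-13 - u) + 185) = 1/(172 - u))
(-42591 + 33205)/(J(148) - 41913) = (-42591 + 33205)/(-1/(-172 + 148) - 41913) = -9386/(-1/(-24) - 41913) = -9386/(-1*(-1/24) - 41913) = -9386/(1/24 - 41913) = -9386/(-1005911/24) = -9386*(-24/1005911) = 225264/1005911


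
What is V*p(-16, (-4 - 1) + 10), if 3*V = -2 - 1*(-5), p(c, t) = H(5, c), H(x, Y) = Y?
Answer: -16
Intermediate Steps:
p(c, t) = c
V = 1 (V = (-2 - 1*(-5))/3 = (-2 + 5)/3 = (1/3)*3 = 1)
V*p(-16, (-4 - 1) + 10) = 1*(-16) = -16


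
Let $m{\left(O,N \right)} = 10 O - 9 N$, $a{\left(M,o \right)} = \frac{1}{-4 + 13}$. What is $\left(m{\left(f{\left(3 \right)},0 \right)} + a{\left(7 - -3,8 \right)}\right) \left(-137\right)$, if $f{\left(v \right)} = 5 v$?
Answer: $- \frac{185087}{9} \approx -20565.0$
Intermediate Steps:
$a{\left(M,o \right)} = \frac{1}{9}$
$m{\left(O,N \right)} = - 9 N + 10 O$
$\left(m{\left(f{\left(3 \right)},0 \right)} + a{\left(7 - -3,8 \right)}\right) \left(-137\right) = \left(\left(\left(-9\right) 0 + 10 \cdot 5 \cdot 3\right) + \frac{1}{9}\right) \left(-137\right) = \left(\left(0 + 10 \cdot 15\right) + \frac{1}{9}\right) \left(-137\right) = \left(\left(0 + 150\right) + \frac{1}{9}\right) \left(-137\right) = \left(150 + \frac{1}{9}\right) \left(-137\right) = \frac{1351}{9} \left(-137\right) = - \frac{185087}{9}$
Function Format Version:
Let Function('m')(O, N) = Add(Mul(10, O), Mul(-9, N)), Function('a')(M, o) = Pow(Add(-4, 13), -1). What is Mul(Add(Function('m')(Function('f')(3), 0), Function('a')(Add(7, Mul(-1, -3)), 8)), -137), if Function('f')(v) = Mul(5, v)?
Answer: Rational(-185087, 9) ≈ -20565.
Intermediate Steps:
Function('a')(M, o) = Rational(1, 9) (Function('a')(M, o) = Pow(9, -1) = Rational(1, 9))
Function('m')(O, N) = Add(Mul(-9, N), Mul(10, O))
Mul(Add(Function('m')(Function('f')(3), 0), Function('a')(Add(7, Mul(-1, -3)), 8)), -137) = Mul(Add(Add(Mul(-9, 0), Mul(10, Mul(5, 3))), Rational(1, 9)), -137) = Mul(Add(Add(0, Mul(10, 15)), Rational(1, 9)), -137) = Mul(Add(Add(0, 150), Rational(1, 9)), -137) = Mul(Add(150, Rational(1, 9)), -137) = Mul(Rational(1351, 9), -137) = Rational(-185087, 9)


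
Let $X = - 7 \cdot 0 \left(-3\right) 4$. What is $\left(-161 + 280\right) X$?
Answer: $0$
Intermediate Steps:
$X = 0$ ($X = \left(-7\right) 0 \cdot 4 = 0 \cdot 4 = 0$)
$\left(-161 + 280\right) X = \left(-161 + 280\right) 0 = 119 \cdot 0 = 0$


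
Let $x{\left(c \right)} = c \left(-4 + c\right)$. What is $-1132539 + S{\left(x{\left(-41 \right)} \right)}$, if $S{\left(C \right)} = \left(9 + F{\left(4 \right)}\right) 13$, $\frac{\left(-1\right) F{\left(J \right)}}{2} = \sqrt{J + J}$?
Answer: $-1132422 - 52 \sqrt{2} \approx -1.1325 \cdot 10^{6}$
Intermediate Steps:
$F{\left(J \right)} = - 2 \sqrt{2} \sqrt{J}$ ($F{\left(J \right)} = - 2 \sqrt{J + J} = - 2 \sqrt{2 J} = - 2 \sqrt{2} \sqrt{J}$)
$S{\left(C \right)} = 117 - 52 \sqrt{2}$ ($S{\left(C \right)} = \left(9 - 2 \sqrt{2} \sqrt{4}\right) 13 = \left(9 - 2 \sqrt{2} \cdot 2\right) 13 = \left(9 - 4 \sqrt{2}\right) 13 = 117 - 52 \sqrt{2}$)
$-1132539 + S{\left(x{\left(-41 \right)} \right)} = -1132539 + \left(117 - 52 \sqrt{2}\right) = -1132422 - 52 \sqrt{2}$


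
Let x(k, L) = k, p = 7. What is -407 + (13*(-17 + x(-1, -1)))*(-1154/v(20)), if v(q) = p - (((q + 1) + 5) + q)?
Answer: -7331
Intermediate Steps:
v(q) = 1 - 2*q (v(q) = 7 - (((q + 1) + 5) + q) = 7 - (((1 + q) + 5) + q) = 7 - ((6 + q) + q) = 7 - (6 + 2*q) = 7 + (-6 - 2*q) = 1 - 2*q)
-407 + (13*(-17 + x(-1, -1)))*(-1154/v(20)) = -407 + (13*(-17 - 1))*(-1154/(1 - 2*20)) = -407 + (13*(-18))*(-1154/(1 - 40)) = -407 - (-270036)/(-39) = -407 - (-270036)*(-1)/39 = -407 - 234*1154/39 = -407 - 6924 = -7331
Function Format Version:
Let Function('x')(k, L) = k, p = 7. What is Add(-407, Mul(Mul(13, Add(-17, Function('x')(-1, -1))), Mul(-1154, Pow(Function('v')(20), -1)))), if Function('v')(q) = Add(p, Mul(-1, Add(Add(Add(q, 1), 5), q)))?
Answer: -7331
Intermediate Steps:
Function('v')(q) = Add(1, Mul(-2, q)) (Function('v')(q) = Add(7, Mul(-1, Add(Add(Add(q, 1), 5), q))) = Add(7, Mul(-1, Add(Add(Add(1, q), 5), q))) = Add(7, Mul(-1, Add(Add(6, q), q))) = Add(7, Mul(-1, Add(6, Mul(2, q)))) = Add(7, Add(-6, Mul(-2, q))) = Add(1, Mul(-2, q)))
Add(-407, Mul(Mul(13, Add(-17, Function('x')(-1, -1))), Mul(-1154, Pow(Function('v')(20), -1)))) = Add(-407, Mul(Mul(13, Add(-17, -1)), Mul(-1154, Pow(Add(1, Mul(-2, 20)), -1)))) = Add(-407, Mul(Mul(13, -18), Mul(-1154, Pow(Add(1, -40), -1)))) = Add(-407, Mul(-234, Mul(-1154, Pow(-39, -1)))) = Add(-407, Mul(-234, Mul(-1154, Rational(-1, 39)))) = Add(-407, Mul(-234, Rational(1154, 39))) = Add(-407, -6924) = -7331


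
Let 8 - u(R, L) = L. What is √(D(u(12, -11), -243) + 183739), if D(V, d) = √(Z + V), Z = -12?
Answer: √(183739 + √7) ≈ 428.65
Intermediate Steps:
u(R, L) = 8 - L
D(V, d) = √(-12 + V)
√(D(u(12, -11), -243) + 183739) = √(√(-12 + (8 - 1*(-11))) + 183739) = √(√(-12 + (8 + 11)) + 183739) = √(√(-12 + 19) + 183739) = √(√7 + 183739) = √(183739 + √7)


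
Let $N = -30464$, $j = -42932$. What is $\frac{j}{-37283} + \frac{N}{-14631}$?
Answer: $\frac{1763927404}{545487573} \approx 3.2337$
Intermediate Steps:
$\frac{j}{-37283} + \frac{N}{-14631} = - \frac{42932}{-37283} - \frac{30464}{-14631} = \left(-42932\right) \left(- \frac{1}{37283}\right) - - \frac{30464}{14631} = \frac{42932}{37283} + \frac{30464}{14631} = \frac{1763927404}{545487573}$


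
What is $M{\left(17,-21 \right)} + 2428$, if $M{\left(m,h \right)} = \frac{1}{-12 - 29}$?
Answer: $\frac{99547}{41} \approx 2428.0$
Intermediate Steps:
$M{\left(m,h \right)} = - \frac{1}{41}$ ($M{\left(m,h \right)} = \frac{1}{-41} = - \frac{1}{41}$)
$M{\left(17,-21 \right)} + 2428 = - \frac{1}{41} + 2428 = \frac{99547}{41}$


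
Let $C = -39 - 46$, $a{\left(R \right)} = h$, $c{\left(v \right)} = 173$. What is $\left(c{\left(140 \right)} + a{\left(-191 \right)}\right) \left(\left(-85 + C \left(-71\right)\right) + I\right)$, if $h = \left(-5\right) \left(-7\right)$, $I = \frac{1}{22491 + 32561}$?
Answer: $\frac{17033088852}{13763} \approx 1.2376 \cdot 10^{6}$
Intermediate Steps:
$I = \frac{1}{55052} \approx 1.8165 \cdot 10^{-5}$
$h = 35$
$a{\left(R \right)} = 35$
$C = -85$
$\left(c{\left(140 \right)} + a{\left(-191 \right)}\right) \left(\left(-85 + C \left(-71\right)\right) + I\right) = \left(173 + 35\right) \left(\left(-85 - -6035\right) + \frac{1}{55052}\right) = 208 \left(\left(-85 + 6035\right) + \frac{1}{55052}\right) = 208 \left(5950 + \frac{1}{55052}\right) = 208 \cdot \frac{327559401}{55052} = \frac{17033088852}{13763}$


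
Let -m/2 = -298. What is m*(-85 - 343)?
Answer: -255088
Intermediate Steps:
m = 596 (m = -2*(-298) = 596)
m*(-85 - 343) = 596*(-85 - 343) = 596*(-428) = -255088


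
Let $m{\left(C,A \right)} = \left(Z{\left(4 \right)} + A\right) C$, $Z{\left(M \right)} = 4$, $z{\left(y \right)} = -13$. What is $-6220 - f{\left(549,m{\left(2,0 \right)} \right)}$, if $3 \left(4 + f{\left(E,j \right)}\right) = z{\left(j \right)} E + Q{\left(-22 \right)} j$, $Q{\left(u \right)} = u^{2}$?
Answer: $- \frac{15383}{3} \approx -5127.7$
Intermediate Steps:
$m{\left(C,A \right)} = C \left(4 + A\right)$ ($m{\left(C,A \right)} = \left(4 + A\right) C = C \left(4 + A\right)$)
$f{\left(E,j \right)} = -4 - \frac{13 E}{3} + \frac{484 j}{3}$ ($f{\left(E,j \right)} = -4 + \frac{- 13 E + \left(-22\right)^{2} j}{3} = -4 + \frac{- 13 E + 484 j}{3} = -4 - \left(- \frac{484 j}{3} + \frac{13 E}{3}\right) = -4 - \frac{13 E}{3} + \frac{484 j}{3}$)
$-6220 - f{\left(549,m{\left(2,0 \right)} \right)} = -6220 - \left(-4 - 2379 + \frac{484 \cdot 2 \left(4 + 0\right)}{3}\right) = -6220 - \left(-4 - 2379 + \frac{484 \cdot 2 \cdot 4}{3}\right) = -6220 - \left(-4 - 2379 + \frac{484}{3} \cdot 8\right) = -6220 - \left(-4 - 2379 + \frac{3872}{3}\right) = -6220 - - \frac{3277}{3} = -6220 + \frac{3277}{3} = - \frac{15383}{3}$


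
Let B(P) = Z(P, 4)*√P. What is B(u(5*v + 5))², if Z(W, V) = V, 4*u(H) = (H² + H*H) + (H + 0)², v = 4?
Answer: 7500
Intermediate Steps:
u(H) = 3*H²/4 (u(H) = ((H² + H*H) + (H + 0)²)/4 = ((H² + H²) + H²)/4 = (2*H² + H²)/4 = (3*H²)/4 = 3*H²/4)
B(P) = 4*√P
B(u(5*v + 5))² = (4*√(3*(5*4 + 5)²/4))² = (4*√(3*(20 + 5)²/4))² = (4*√((¾)*25²))² = (4*√((¾)*625))² = (4*√(1875/4))² = (4*(25*√3/2))² = (50*√3)² = 7500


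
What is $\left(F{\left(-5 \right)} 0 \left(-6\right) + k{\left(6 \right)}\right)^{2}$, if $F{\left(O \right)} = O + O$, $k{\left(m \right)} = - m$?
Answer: $36$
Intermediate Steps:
$F{\left(O \right)} = 2 O$
$\left(F{\left(-5 \right)} 0 \left(-6\right) + k{\left(6 \right)}\right)^{2} = \left(2 \left(-5\right) 0 \left(-6\right) - 6\right)^{2} = \left(\left(-10\right) 0 \left(-6\right) - 6\right)^{2} = \left(0 \left(-6\right) - 6\right)^{2} = \left(0 - 6\right)^{2} = \left(-6\right)^{2} = 36$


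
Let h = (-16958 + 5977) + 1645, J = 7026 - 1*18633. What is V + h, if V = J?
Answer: -20943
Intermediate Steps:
J = -11607 (J = 7026 - 18633 = -11607)
V = -11607
h = -9336 (h = -10981 + 1645 = -9336)
V + h = -11607 - 9336 = -20943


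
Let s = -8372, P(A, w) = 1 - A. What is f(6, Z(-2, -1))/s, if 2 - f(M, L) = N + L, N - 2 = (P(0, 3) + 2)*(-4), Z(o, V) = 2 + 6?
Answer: -1/2093 ≈ -0.00047778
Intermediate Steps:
Z(o, V) = 8
N = -10 (N = 2 + ((1 - 1*0) + 2)*(-4) = 2 + ((1 + 0) + 2)*(-4) = 2 + (1 + 2)*(-4) = 2 + 3*(-4) = 2 - 12 = -10)
f(M, L) = 12 - L (f(M, L) = 2 - (-10 + L) = 2 + (10 - L) = 12 - L)
f(6, Z(-2, -1))/s = (12 - 1*8)/(-8372) = (12 - 8)*(-1/8372) = 4*(-1/8372) = -1/2093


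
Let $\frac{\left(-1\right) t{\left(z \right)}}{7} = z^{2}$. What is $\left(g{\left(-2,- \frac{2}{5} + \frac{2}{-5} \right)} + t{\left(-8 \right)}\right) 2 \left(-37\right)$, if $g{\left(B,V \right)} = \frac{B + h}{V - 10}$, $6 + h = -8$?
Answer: $\frac{892144}{27} \approx 33042.0$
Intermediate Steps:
$h = -14$ ($h = -6 - 8 = -14$)
$g{\left(B,V \right)} = \frac{-14 + B}{-10 + V}$ ($g{\left(B,V \right)} = \frac{B - 14}{V - 10} = \frac{-14 + B}{-10 + V}$)
$t{\left(z \right)} = - 7 z^{2}$
$\left(g{\left(-2,- \frac{2}{5} + \frac{2}{-5} \right)} + t{\left(-8 \right)}\right) 2 \left(-37\right) = \left(\frac{-14 - 2}{-10 + \left(- \frac{2}{5} + \frac{2}{-5}\right)} - 7 \left(-8\right)^{2}\right) 2 \left(-37\right) = \left(\frac{1}{-10 + \left(\left(-2\right) \frac{1}{5} + 2 \left(- \frac{1}{5}\right)\right)} \left(-16\right) - 448\right) \left(-74\right) = \left(\frac{1}{-10 - \frac{4}{5}} \left(-16\right) - 448\right) \left(-74\right) = \left(\frac{1}{- \frac{54}{5}} \left(-16\right) - 448\right) \left(-74\right) = \left(\left(- \frac{5}{54}\right) \left(-16\right) - 448\right) \left(-74\right) = \left(\frac{40}{27} - 448\right) \left(-74\right) = \left(- \frac{12056}{27}\right) \left(-74\right) = \frac{892144}{27}$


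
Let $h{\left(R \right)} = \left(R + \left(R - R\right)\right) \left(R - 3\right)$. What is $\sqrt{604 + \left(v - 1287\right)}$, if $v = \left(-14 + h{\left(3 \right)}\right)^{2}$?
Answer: $i \sqrt{487} \approx 22.068 i$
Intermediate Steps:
$h{\left(R \right)} = R \left(-3 + R\right)$ ($h{\left(R \right)} = \left(R + 0\right) \left(-3 + R\right) = R \left(-3 + R\right)$)
$v = 196$ ($v = \left(-14 + 3 \left(-3 + 3\right)\right)^{2} = \left(-14 + 3 \cdot 0\right)^{2} = \left(-14 + 0\right)^{2} = \left(-14\right)^{2} = 196$)
$\sqrt{604 + \left(v - 1287\right)} = \sqrt{604 + \left(196 - 1287\right)} = \sqrt{604 - 1091} = \sqrt{-487} = i \sqrt{487}$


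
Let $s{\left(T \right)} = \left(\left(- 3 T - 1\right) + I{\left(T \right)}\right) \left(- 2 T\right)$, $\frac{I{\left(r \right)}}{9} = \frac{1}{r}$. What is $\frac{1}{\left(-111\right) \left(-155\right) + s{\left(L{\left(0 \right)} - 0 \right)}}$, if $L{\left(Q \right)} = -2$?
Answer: $\frac{1}{17207} \approx 5.8116 \cdot 10^{-5}$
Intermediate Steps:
$I{\left(r \right)} = \frac{9}{r}$
$s{\left(T \right)} = - 2 T \left(-1 - 3 T + \frac{9}{T}\right)$ ($s{\left(T \right)} = \left(\left(- 3 T - 1\right) + \frac{9}{T}\right) \left(- 2 T\right) = \left(\left(-1 - 3 T\right) + \frac{9}{T}\right) \left(- 2 T\right) = \left(-1 - 3 T + \frac{9}{T}\right) \left(- 2 T\right) = - 2 T \left(-1 - 3 T + \frac{9}{T}\right)$)
$\frac{1}{\left(-111\right) \left(-155\right) + s{\left(L{\left(0 \right)} - 0 \right)}} = \frac{1}{\left(-111\right) \left(-155\right) - \left(18 - 2 \left(-2 - 0\right) \left(1 + 3 \left(-2 - 0\right)\right)\right)} = \frac{1}{17205 - \left(18 - 2 \left(-2 + 0\right) \left(1 + 3 \left(-2 + 0\right)\right)\right)} = \frac{1}{17205 - \left(18 + 4 \left(1 + 3 \left(-2\right)\right)\right)} = \frac{1}{17205 - \left(18 + 4 \left(1 - 6\right)\right)} = \frac{1}{17205 - \left(18 + 4 \left(-5\right)\right)} = \frac{1}{17205 + \left(-18 + 20\right)} = \frac{1}{17205 + 2} = \frac{1}{17207}$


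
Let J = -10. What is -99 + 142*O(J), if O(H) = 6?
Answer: 753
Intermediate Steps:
-99 + 142*O(J) = -99 + 142*6 = -99 + 852 = 753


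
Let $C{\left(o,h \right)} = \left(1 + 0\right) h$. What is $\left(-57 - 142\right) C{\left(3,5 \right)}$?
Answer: $-995$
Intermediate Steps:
$C{\left(o,h \right)} = h$ ($C{\left(o,h \right)} = 1 h = h$)
$\left(-57 - 142\right) C{\left(3,5 \right)} = \left(-57 - 142\right) 5 = \left(-199\right) 5 = -995$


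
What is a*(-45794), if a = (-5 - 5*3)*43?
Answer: 39382840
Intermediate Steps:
a = -860 (a = (-5 - 15)*43 = -20*43 = -860)
a*(-45794) = -860*(-45794) = 39382840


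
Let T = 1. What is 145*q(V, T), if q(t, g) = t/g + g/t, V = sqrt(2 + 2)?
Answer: 725/2 ≈ 362.50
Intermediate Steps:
V = 2 (V = sqrt(4) = 2)
q(t, g) = g/t + t/g
145*q(V, T) = 145*(1/2 + 2/1) = 145*(1*(1/2) + 2*1) = 145*(1/2 + 2) = 145*(5/2) = 725/2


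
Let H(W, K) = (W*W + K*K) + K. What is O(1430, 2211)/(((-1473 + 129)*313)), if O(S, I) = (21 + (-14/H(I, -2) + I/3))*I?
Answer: -682738452385/171372062288 ≈ -3.9840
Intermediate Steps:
H(W, K) = K + K² + W² (H(W, K) = (W² + K²) + K = (K² + W²) + K = K + K² + W²)
O(S, I) = I*(21 - 14/(2 + I²) + I/3) (O(S, I) = (21 + (-14/(-2 + (-2)² + I²) + I/3))*I = (21 + (-14/(-2 + 4 + I²) + I*(⅓)))*I = (21 + (-14/(2 + I²) + I/3))*I = (21 - 14/(2 + I²) + I/3)*I = I*(21 - 14/(2 + I²) + I/3))
O(1430, 2211)/(((-1473 + 129)*313)) = ((⅓)*2211*(-42 + (2 + 2211²)*(63 + 2211))/(2 + 2211²))/(((-1473 + 129)*313)) = ((⅓)*2211*(-42 + (2 + 4888521)*2274)/(2 + 4888521))/((-1344*313)) = ((⅓)*2211*(-42 + 4888523*2274)/4888523)/(-420672) = ((⅓)*2211*(1/4888523)*(-42 + 11116501302))*(-1/420672) = ((⅓)*2211*(1/4888523)*11116501260)*(-1/420672) = (8192861428620/4888523)*(-1/420672) = -682738452385/171372062288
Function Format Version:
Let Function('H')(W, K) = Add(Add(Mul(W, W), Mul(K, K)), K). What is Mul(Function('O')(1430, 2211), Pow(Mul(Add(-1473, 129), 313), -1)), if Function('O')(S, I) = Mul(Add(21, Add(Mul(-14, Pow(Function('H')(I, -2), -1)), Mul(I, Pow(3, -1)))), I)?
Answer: Rational(-682738452385, 171372062288) ≈ -3.9840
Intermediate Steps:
Function('H')(W, K) = Add(K, Pow(K, 2), Pow(W, 2)) (Function('H')(W, K) = Add(Add(Pow(W, 2), Pow(K, 2)), K) = Add(Add(Pow(K, 2), Pow(W, 2)), K) = Add(K, Pow(K, 2), Pow(W, 2)))
Function('O')(S, I) = Mul(I, Add(21, Mul(-14, Pow(Add(2, Pow(I, 2)), -1)), Mul(Rational(1, 3), I))) (Function('O')(S, I) = Mul(Add(21, Add(Mul(-14, Pow(Add(-2, Pow(-2, 2), Pow(I, 2)), -1)), Mul(I, Pow(3, -1)))), I) = Mul(Add(21, Add(Mul(-14, Pow(Add(-2, 4, Pow(I, 2)), -1)), Mul(I, Rational(1, 3)))), I) = Mul(Add(21, Add(Mul(-14, Pow(Add(2, Pow(I, 2)), -1)), Mul(Rational(1, 3), I))), I) = Mul(Add(21, Mul(-14, Pow(Add(2, Pow(I, 2)), -1)), Mul(Rational(1, 3), I)), I) = Mul(I, Add(21, Mul(-14, Pow(Add(2, Pow(I, 2)), -1)), Mul(Rational(1, 3), I))))
Mul(Function('O')(1430, 2211), Pow(Mul(Add(-1473, 129), 313), -1)) = Mul(Mul(Rational(1, 3), 2211, Pow(Add(2, Pow(2211, 2)), -1), Add(-42, Mul(Add(2, Pow(2211, 2)), Add(63, 2211)))), Pow(Mul(Add(-1473, 129), 313), -1)) = Mul(Mul(Rational(1, 3), 2211, Pow(Add(2, 4888521), -1), Add(-42, Mul(Add(2, 4888521), 2274))), Pow(Mul(-1344, 313), -1)) = Mul(Mul(Rational(1, 3), 2211, Pow(4888523, -1), Add(-42, Mul(4888523, 2274))), Pow(-420672, -1)) = Mul(Mul(Rational(1, 3), 2211, Rational(1, 4888523), Add(-42, 11116501302)), Rational(-1, 420672)) = Mul(Mul(Rational(1, 3), 2211, Rational(1, 4888523), 11116501260), Rational(-1, 420672)) = Mul(Rational(8192861428620, 4888523), Rational(-1, 420672)) = Rational(-682738452385, 171372062288)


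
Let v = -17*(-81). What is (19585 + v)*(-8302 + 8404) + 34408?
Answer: 2172532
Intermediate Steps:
v = 1377
(19585 + v)*(-8302 + 8404) + 34408 = (19585 + 1377)*(-8302 + 8404) + 34408 = 20962*102 + 34408 = 2138124 + 34408 = 2172532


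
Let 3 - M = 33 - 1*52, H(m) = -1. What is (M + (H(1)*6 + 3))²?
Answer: 361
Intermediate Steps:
M = 22 (M = 3 - (33 - 1*52) = 3 - (33 - 52) = 3 - 1*(-19) = 3 + 19 = 22)
(M + (H(1)*6 + 3))² = (22 + (-1*6 + 3))² = (22 + (-6 + 3))² = (22 - 3)² = 19² = 361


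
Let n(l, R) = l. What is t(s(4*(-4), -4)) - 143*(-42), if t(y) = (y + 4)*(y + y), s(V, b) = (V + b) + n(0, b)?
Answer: 6646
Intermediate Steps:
s(V, b) = V + b (s(V, b) = (V + b) + 0 = V + b)
t(y) = 2*y*(4 + y) (t(y) = (4 + y)*(2*y) = 2*y*(4 + y))
t(s(4*(-4), -4)) - 143*(-42) = 2*(4*(-4) - 4)*(4 + (4*(-4) - 4)) - 143*(-42) = 2*(-16 - 4)*(4 + (-16 - 4)) + 6006 = 2*(-20)*(4 - 20) + 6006 = 2*(-20)*(-16) + 6006 = 640 + 6006 = 6646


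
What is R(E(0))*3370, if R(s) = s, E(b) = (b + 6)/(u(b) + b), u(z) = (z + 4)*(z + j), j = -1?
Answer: -5055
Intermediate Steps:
u(z) = (-1 + z)*(4 + z) (u(z) = (z + 4)*(z - 1) = (4 + z)*(-1 + z) = (-1 + z)*(4 + z))
E(b) = (6 + b)/(-4 + b² + 4*b) (E(b) = (b + 6)/((-4 + b² + 3*b) + b) = (6 + b)/(-4 + b² + 4*b))
R(E(0))*3370 = ((6 + 0)/(-4 + 0² + 4*0))*3370 = (6/(-4 + 0 + 0))*3370 = (6/(-4))*3370 = -¼*6*3370 = -3/2*3370 = -5055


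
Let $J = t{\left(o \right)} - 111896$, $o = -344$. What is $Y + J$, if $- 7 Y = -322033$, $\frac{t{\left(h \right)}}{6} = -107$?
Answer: $- \frac{465733}{7} \approx -66533.0$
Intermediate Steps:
$t{\left(h \right)} = -642$ ($t{\left(h \right)} = 6 \left(-107\right) = -642$)
$Y = \frac{322033}{7}$ ($Y = \left(- \frac{1}{7}\right) \left(-322033\right) = \frac{322033}{7} \approx 46005.0$)
$J = -112538$ ($J = -642 - 111896 = -112538$)
$Y + J = \frac{322033}{7} - 112538 = - \frac{465733}{7}$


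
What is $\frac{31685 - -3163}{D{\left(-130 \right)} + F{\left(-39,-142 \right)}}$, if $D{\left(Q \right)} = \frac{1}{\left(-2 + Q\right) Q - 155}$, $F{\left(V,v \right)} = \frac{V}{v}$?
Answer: $\frac{84147814080}{663337} \approx 1.2686 \cdot 10^{5}$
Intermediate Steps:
$D{\left(Q \right)} = \frac{1}{-155 + Q \left(-2 + Q\right)}$ ($D{\left(Q \right)} = \frac{1}{Q \left(-2 + Q\right) - 155} = \frac{1}{-155 + Q \left(-2 + Q\right)}$)
$\frac{31685 - -3163}{D{\left(-130 \right)} + F{\left(-39,-142 \right)}} = \frac{31685 - -3163}{\frac{1}{-155 + \left(-130\right)^{2} - -260} - \frac{39}{-142}} = \frac{31685 + \left(-101 + 3264\right)}{\frac{1}{-155 + 16900 + 260} - - \frac{39}{142}} = \frac{31685 + 3163}{\frac{1}{17005} + \frac{39}{142}} = \frac{34848}{\frac{1}{17005} + \frac{39}{142}} = \frac{34848}{\frac{663337}{2414710}} = 34848 \cdot \frac{2414710}{663337} = \frac{84147814080}{663337}$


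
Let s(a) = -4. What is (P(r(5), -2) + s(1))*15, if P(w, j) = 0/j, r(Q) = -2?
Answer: -60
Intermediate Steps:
P(w, j) = 0
(P(r(5), -2) + s(1))*15 = (0 - 4)*15 = -4*15 = -60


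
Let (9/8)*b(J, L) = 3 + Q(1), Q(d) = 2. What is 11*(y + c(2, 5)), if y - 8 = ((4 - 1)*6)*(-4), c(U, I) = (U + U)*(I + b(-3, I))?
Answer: -2596/9 ≈ -288.44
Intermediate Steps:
b(J, L) = 40/9 (b(J, L) = 8*(3 + 2)/9 = (8/9)*5 = 40/9)
c(U, I) = 2*U*(40/9 + I) (c(U, I) = (U + U)*(I + 40/9) = (2*U)*(40/9 + I) = 2*U*(40/9 + I))
y = -64 (y = 8 + ((4 - 1)*6)*(-4) = 8 + (3*6)*(-4) = 8 + 18*(-4) = 8 - 72 = -64)
11*(y + c(2, 5)) = 11*(-64 + (2/9)*2*(40 + 9*5)) = 11*(-64 + (2/9)*2*(40 + 45)) = 11*(-64 + (2/9)*2*85) = 11*(-64 + 340/9) = 11*(-236/9) = -2596/9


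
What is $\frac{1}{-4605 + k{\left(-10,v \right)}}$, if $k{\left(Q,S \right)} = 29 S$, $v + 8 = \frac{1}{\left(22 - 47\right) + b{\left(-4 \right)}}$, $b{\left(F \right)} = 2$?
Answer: $- \frac{23}{111280} \approx -0.00020669$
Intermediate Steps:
$v = - \frac{185}{23}$ ($v = -8 + \frac{1}{\left(22 - 47\right) + 2} = -8 + \frac{1}{-25 + 2} = -8 + \frac{1}{-23} = -8 - \frac{1}{23} = - \frac{185}{23} \approx -8.0435$)
$\frac{1}{-4605 + k{\left(-10,v \right)}} = \frac{1}{-4605 + 29 \left(- \frac{185}{23}\right)} = \frac{1}{-4605 - \frac{5365}{23}} = \frac{1}{- \frac{111280}{23}} = - \frac{23}{111280}$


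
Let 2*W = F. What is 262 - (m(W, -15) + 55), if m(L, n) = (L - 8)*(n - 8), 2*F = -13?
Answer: -207/4 ≈ -51.750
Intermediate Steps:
F = -13/2 (F = (½)*(-13) = -13/2 ≈ -6.5000)
W = -13/4 (W = (½)*(-13/2) = -13/4 ≈ -3.2500)
m(L, n) = (-8 + L)*(-8 + n)
262 - (m(W, -15) + 55) = 262 - ((64 - 8*(-13/4) - 8*(-15) - 13/4*(-15)) + 55) = 262 - ((64 + 26 + 120 + 195/4) + 55) = 262 - (1035/4 + 55) = 262 - 1*1255/4 = 262 - 1255/4 = -207/4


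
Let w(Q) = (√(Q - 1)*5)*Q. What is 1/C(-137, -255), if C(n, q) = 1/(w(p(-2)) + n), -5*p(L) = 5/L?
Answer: -137 + 5*I*√2/4 ≈ -137.0 + 1.7678*I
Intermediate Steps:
p(L) = -1/L
w(Q) = 5*Q*√(-1 + Q) (w(Q) = (√(-1 + Q)*5)*Q = (5*√(-1 + Q))*Q = 5*Q*√(-1 + Q))
C(n, q) = 1/(n + 5*I*√2/4) (C(n, q) = 1/(5*(-1/(-2))*√(-1 - 1/(-2)) + n) = 1/(5*(-1*(-½))*√(-1 - 1*(-½)) + n) = 1/(5*(½)*√(-1 + ½) + n) = 1/(5*(½)*√(-½) + n) = 1/(5*(½)*(I*√2/2) + n) = 1/(5*I*√2/4 + n) = 1/(n + 5*I*√2/4))
1/C(-137, -255) = 1/(4/(4*(-137) + 5*I*√2)) = 1/(4/(-548 + 5*I*√2)) = -137 + 5*I*√2/4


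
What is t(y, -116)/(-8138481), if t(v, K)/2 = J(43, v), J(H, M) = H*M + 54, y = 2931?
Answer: -6466/208679 ≈ -0.030985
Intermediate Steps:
J(H, M) = 54 + H*M
t(v, K) = 108 + 86*v (t(v, K) = 2*(54 + 43*v) = 108 + 86*v)
t(y, -116)/(-8138481) = (108 + 86*2931)/(-8138481) = (108 + 252066)*(-1/8138481) = 252174*(-1/8138481) = -6466/208679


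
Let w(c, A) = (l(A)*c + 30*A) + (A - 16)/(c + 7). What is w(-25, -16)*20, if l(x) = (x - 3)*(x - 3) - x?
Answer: -1782580/9 ≈ -1.9806e+5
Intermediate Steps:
l(x) = (-3 + x)**2 - x (l(x) = (-3 + x)*(-3 + x) - x = (-3 + x)**2 - x)
w(c, A) = 30*A + c*((-3 + A)**2 - A) + (-16 + A)/(7 + c) (w(c, A) = (((-3 + A)**2 - A)*c + 30*A) + (A - 16)/(c + 7) = (c*((-3 + A)**2 - A) + 30*A) + (-16 + A)/(7 + c) = (30*A + c*((-3 + A)**2 - A)) + (-16 + A)/(7 + c) = 30*A + c*((-3 + A)**2 - A) + (-16 + A)/(7 + c))
w(-25, -16)*20 = ((-16 + 211*(-16) + (-25)**2*((-3 - 16)**2 - 1*(-16)) - 7*(-25)*(-16 - (-3 - 16)**2) + 30*(-16)*(-25))/(7 - 25))*20 = ((-16 - 3376 + 625*((-19)**2 + 16) - 7*(-25)*(-16 - 1*(-19)**2) + 12000)/(-18))*20 = -(-16 - 3376 + 625*(361 + 16) - 7*(-25)*(-16 - 1*361) + 12000)/18*20 = -(-16 - 3376 + 625*377 - 7*(-25)*(-16 - 361) + 12000)/18*20 = -(-16 - 3376 + 235625 - 7*(-25)*(-377) + 12000)/18*20 = -(-16 - 3376 + 235625 - 65975 + 12000)/18*20 = -1/18*178258*20 = -89129/9*20 = -1782580/9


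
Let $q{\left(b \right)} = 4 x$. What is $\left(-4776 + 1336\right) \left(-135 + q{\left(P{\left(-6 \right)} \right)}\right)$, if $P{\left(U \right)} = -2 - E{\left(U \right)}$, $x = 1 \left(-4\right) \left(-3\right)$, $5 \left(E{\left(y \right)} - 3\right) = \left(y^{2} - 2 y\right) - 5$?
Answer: $299280$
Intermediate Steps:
$E{\left(y \right)} = 2 - \frac{2 y}{5} + \frac{y^{2}}{5}$ ($E{\left(y \right)} = 3 + \frac{\left(y^{2} - 2 y\right) - 5}{5} = 3 + \frac{-5 + y^{2} - 2 y}{5} = 3 - \left(1 - \frac{y^{2}}{5} + \frac{2 y}{5}\right) = 2 - \frac{2 y}{5} + \frac{y^{2}}{5}$)
$x = 12$ ($x = \left(-4\right) \left(-3\right) = 12$)
$P{\left(U \right)} = -4 - \frac{U^{2}}{5} + \frac{2 U}{5}$ ($P{\left(U \right)} = -2 - \left(2 - \frac{2 U}{5} + \frac{U^{2}}{5}\right) = -4 - \frac{U^{2}}{5} + \frac{2 U}{5}$)
$q{\left(b \right)} = 48$ ($q{\left(b \right)} = 4 \cdot 12 = 48$)
$\left(-4776 + 1336\right) \left(-135 + q{\left(P{\left(-6 \right)} \right)}\right) = \left(-4776 + 1336\right) \left(-135 + 48\right) = \left(-3440\right) \left(-87\right) = 299280$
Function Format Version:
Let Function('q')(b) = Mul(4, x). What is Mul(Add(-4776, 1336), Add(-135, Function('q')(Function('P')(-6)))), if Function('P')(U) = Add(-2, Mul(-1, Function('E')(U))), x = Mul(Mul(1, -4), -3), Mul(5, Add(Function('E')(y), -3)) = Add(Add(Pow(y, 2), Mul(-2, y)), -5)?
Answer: 299280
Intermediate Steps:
Function('E')(y) = Add(2, Mul(Rational(-2, 5), y), Mul(Rational(1, 5), Pow(y, 2))) (Function('E')(y) = Add(3, Mul(Rational(1, 5), Add(Add(Pow(y, 2), Mul(-2, y)), -5))) = Add(3, Mul(Rational(1, 5), Add(-5, Pow(y, 2), Mul(-2, y)))) = Add(3, Add(-1, Mul(Rational(-2, 5), y), Mul(Rational(1, 5), Pow(y, 2)))) = Add(2, Mul(Rational(-2, 5), y), Mul(Rational(1, 5), Pow(y, 2))))
x = 12 (x = Mul(-4, -3) = 12)
Function('P')(U) = Add(-4, Mul(Rational(-1, 5), Pow(U, 2)), Mul(Rational(2, 5), U)) (Function('P')(U) = Add(-2, Mul(-1, Add(2, Mul(Rational(-2, 5), U), Mul(Rational(1, 5), Pow(U, 2))))) = Add(-2, Add(-2, Mul(Rational(-1, 5), Pow(U, 2)), Mul(Rational(2, 5), U))) = Add(-4, Mul(Rational(-1, 5), Pow(U, 2)), Mul(Rational(2, 5), U)))
Function('q')(b) = 48 (Function('q')(b) = Mul(4, 12) = 48)
Mul(Add(-4776, 1336), Add(-135, Function('q')(Function('P')(-6)))) = Mul(Add(-4776, 1336), Add(-135, 48)) = Mul(-3440, -87) = 299280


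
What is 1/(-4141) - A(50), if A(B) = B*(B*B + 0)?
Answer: -517625001/4141 ≈ -1.2500e+5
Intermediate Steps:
A(B) = B**3 (A(B) = B*(B**2 + 0) = B*B**2 = B**3)
1/(-4141) - A(50) = 1/(-4141) - 1*50**3 = -1/4141 - 1*125000 = -1/4141 - 125000 = -517625001/4141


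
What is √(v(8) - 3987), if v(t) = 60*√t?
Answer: √(-3987 + 120*√2) ≈ 61.784*I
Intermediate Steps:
√(v(8) - 3987) = √(60*√8 - 3987) = √(60*(2*√2) - 3987) = √(120*√2 - 3987) = √(-3987 + 120*√2)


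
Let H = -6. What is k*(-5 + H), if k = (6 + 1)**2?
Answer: -539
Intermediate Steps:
k = 49 (k = 7**2 = 49)
k*(-5 + H) = 49*(-5 - 6) = 49*(-11) = -539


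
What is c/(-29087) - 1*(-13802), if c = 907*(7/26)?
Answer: 10437921775/756262 ≈ 13802.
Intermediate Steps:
c = 6349/26 (c = 907*(7*(1/26)) = 907*(7/26) = 6349/26 ≈ 244.19)
c/(-29087) - 1*(-13802) = (6349/26)/(-29087) - 1*(-13802) = (6349/26)*(-1/29087) + 13802 = -6349/756262 + 13802 = 10437921775/756262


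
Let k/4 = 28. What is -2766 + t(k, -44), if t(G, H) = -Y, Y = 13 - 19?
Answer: -2760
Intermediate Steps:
k = 112 (k = 4*28 = 112)
Y = -6
t(G, H) = 6 (t(G, H) = -1*(-6) = 6)
-2766 + t(k, -44) = -2766 + 6 = -2760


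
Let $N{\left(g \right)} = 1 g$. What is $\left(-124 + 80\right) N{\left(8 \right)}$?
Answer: $-352$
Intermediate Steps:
$N{\left(g \right)} = g$
$\left(-124 + 80\right) N{\left(8 \right)} = \left(-124 + 80\right) 8 = \left(-44\right) 8 = -352$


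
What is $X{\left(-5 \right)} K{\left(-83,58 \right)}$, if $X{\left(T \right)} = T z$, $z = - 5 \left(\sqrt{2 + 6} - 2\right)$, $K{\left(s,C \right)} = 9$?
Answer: $-450 + 450 \sqrt{2} \approx 186.4$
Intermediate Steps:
$z = 10 - 10 \sqrt{2}$ ($z = - 5 \left(\sqrt{8} - 2\right) = - 5 \left(2 \sqrt{2} - 2\right) = - 5 \left(-2 + 2 \sqrt{2}\right) = 10 - 10 \sqrt{2} \approx -4.1421$)
$X{\left(T \right)} = T \left(10 - 10 \sqrt{2}\right)$
$X{\left(-5 \right)} K{\left(-83,58 \right)} = 10 \left(-5\right) \left(1 - \sqrt{2}\right) 9 = \left(-50 + 50 \sqrt{2}\right) 9 = -450 + 450 \sqrt{2}$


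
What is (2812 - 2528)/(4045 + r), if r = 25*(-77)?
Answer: 71/530 ≈ 0.13396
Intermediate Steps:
r = -1925
(2812 - 2528)/(4045 + r) = (2812 - 2528)/(4045 - 1925) = 284/2120 = 284*(1/2120) = 71/530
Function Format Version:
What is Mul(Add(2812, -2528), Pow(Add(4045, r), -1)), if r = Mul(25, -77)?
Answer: Rational(71, 530) ≈ 0.13396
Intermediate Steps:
r = -1925
Mul(Add(2812, -2528), Pow(Add(4045, r), -1)) = Mul(Add(2812, -2528), Pow(Add(4045, -1925), -1)) = Mul(284, Pow(2120, -1)) = Mul(284, Rational(1, 2120)) = Rational(71, 530)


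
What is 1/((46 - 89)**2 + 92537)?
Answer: 1/94386 ≈ 1.0595e-5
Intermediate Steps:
1/((46 - 89)**2 + 92537) = 1/((-43)**2 + 92537) = 1/(1849 + 92537) = 1/94386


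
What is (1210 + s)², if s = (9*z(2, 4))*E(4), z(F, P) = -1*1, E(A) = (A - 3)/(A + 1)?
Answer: 36493681/25 ≈ 1.4597e+6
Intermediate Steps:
E(A) = (-3 + A)/(1 + A)
z(F, P) = -1
s = -9/5 (s = (9*(-1))*((-3 + 4)/(1 + 4)) = -9/5 ≈ -1.8000)
(1210 + s)² = (1210 - 9/5)² = (6041/5)² = 36493681/25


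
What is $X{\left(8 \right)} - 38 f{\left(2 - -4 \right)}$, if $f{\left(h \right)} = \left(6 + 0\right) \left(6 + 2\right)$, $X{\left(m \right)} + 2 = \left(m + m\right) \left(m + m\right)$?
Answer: $-1570$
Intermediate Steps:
$X{\left(m \right)} = -2 + 4 m^{2}$ ($X{\left(m \right)} = -2 + \left(m + m\right) \left(m + m\right) = -2 + 2 m 2 m = -2 + 4 m^{2}$)
$f{\left(h \right)} = 48$ ($f{\left(h \right)} = 6 \cdot 8 = 48$)
$X{\left(8 \right)} - 38 f{\left(2 - -4 \right)} = \left(-2 + 4 \cdot 8^{2}\right) - 1824 = \left(-2 + 4 \cdot 64\right) - 1824 = \left(-2 + 256\right) - 1824 = 254 - 1824 = -1570$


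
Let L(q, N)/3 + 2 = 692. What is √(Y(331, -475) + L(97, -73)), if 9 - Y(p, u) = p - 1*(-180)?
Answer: 28*√2 ≈ 39.598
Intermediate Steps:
Y(p, u) = -171 - p (Y(p, u) = 9 - (p - 1*(-180)) = 9 - (p + 180) = 9 - (180 + p) = 9 + (-180 - p) = -171 - p)
L(q, N) = 2070 (L(q, N) = -6 + 3*692 = -6 + 2076 = 2070)
√(Y(331, -475) + L(97, -73)) = √((-171 - 1*331) + 2070) = √((-171 - 331) + 2070) = √(-502 + 2070) = √1568 = 28*√2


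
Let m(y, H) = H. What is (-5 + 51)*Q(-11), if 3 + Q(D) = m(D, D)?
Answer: -644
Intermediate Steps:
Q(D) = -3 + D
(-5 + 51)*Q(-11) = (-5 + 51)*(-3 - 11) = 46*(-14) = -644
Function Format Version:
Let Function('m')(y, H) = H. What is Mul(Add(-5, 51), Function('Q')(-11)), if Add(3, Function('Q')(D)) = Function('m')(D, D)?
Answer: -644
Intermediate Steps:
Function('Q')(D) = Add(-3, D)
Mul(Add(-5, 51), Function('Q')(-11)) = Mul(Add(-5, 51), Add(-3, -11)) = Mul(46, -14) = -644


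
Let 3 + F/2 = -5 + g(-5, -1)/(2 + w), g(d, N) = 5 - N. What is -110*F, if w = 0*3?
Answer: 1100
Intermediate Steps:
w = 0
F = -10 (F = -6 + 2*(-5 + (5 - 1*(-1))/(2 + 0)) = -6 + 2*(-5 + (5 + 1)/2) = -6 + 2*(-5 + 6*(1/2)) = -6 + 2*(-5 + 3) = -6 + 2*(-2) = -6 - 4 = -10)
-110*F = -110*(-10) = 1100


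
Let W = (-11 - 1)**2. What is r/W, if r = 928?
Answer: 58/9 ≈ 6.4444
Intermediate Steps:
W = 144 (W = (-12)**2 = 144)
r/W = 928/144 = 928*(1/144) = 58/9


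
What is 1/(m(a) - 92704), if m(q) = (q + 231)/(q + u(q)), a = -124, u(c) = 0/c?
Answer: -124/11495403 ≈ -1.0787e-5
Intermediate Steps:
u(c) = 0
m(q) = (231 + q)/q (m(q) = (q + 231)/(q + 0) = (231 + q)/q)
1/(m(a) - 92704) = 1/((231 - 124)/(-124) - 92704) = 1/(-1/124*107 - 92704) = 1/(-107/124 - 92704) = 1/(-11495403/124) = -124/11495403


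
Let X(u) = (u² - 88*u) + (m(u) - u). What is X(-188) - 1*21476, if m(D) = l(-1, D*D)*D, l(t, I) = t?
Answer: 30788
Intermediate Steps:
m(D) = -D
X(u) = u² - 90*u (X(u) = (u² - 88*u) + (-u - u) = (u² - 88*u) - 2*u = u² - 90*u)
X(-188) - 1*21476 = -188*(-90 - 188) - 1*21476 = -188*(-278) - 21476 = 52264 - 21476 = 30788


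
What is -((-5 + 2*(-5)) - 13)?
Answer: 28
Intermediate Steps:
-((-5 + 2*(-5)) - 13) = -((-5 - 10) - 13) = -(-15 - 13) = -1*(-28) = 28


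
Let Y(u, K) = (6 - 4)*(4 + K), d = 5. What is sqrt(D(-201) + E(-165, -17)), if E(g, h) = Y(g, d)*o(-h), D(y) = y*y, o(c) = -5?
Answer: 3*sqrt(4479) ≈ 200.78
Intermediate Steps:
Y(u, K) = 8 + 2*K (Y(u, K) = 2*(4 + K) = 8 + 2*K)
D(y) = y**2
E(g, h) = -90 (E(g, h) = (8 + 2*5)*(-5) = (8 + 10)*(-5) = 18*(-5) = -90)
sqrt(D(-201) + E(-165, -17)) = sqrt((-201)**2 - 90) = sqrt(40401 - 90) = sqrt(40311) = 3*sqrt(4479)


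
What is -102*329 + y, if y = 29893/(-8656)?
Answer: -290507941/8656 ≈ -33561.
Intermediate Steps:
y = -29893/8656 (y = 29893*(-1/8656) = -29893/8656 ≈ -3.4534)
-102*329 + y = -102*329 - 29893/8656 = -33558 - 29893/8656 = -290507941/8656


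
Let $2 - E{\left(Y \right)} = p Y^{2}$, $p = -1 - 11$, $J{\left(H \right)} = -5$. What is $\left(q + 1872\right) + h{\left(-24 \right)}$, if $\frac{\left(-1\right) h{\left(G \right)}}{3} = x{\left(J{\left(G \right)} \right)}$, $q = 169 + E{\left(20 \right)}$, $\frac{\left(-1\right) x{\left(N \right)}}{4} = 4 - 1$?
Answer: $6879$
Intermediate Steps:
$p = -12$
$x{\left(N \right)} = -12$ ($x{\left(N \right)} = - 4 \left(4 - 1\right) = \left(-4\right) 3 = -12$)
$E{\left(Y \right)} = 2 + 12 Y^{2}$ ($E{\left(Y \right)} = 2 - - 12 Y^{2} = 2 + 12 Y^{2}$)
$q = 4971$ ($q = 169 + \left(2 + 12 \cdot 20^{2}\right) = 169 + \left(2 + 12 \cdot 400\right) = 169 + \left(2 + 4800\right) = 169 + 4802 = 4971$)
$h{\left(G \right)} = 36$ ($h{\left(G \right)} = \left(-3\right) \left(-12\right) = 36$)
$\left(q + 1872\right) + h{\left(-24 \right)} = \left(4971 + 1872\right) + 36 = 6843 + 36 = 6879$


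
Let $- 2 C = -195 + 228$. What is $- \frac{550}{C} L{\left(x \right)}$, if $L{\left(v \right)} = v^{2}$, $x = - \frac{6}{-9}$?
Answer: $\frac{400}{27} \approx 14.815$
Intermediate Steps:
$x = \frac{2}{3}$ ($x = \left(-6\right) \left(- \frac{1}{9}\right) = \frac{2}{3} \approx 0.66667$)
$C = - \frac{33}{2}$ ($C = - \frac{-195 + 228}{2} = \left(- \frac{1}{2}\right) 33 = - \frac{33}{2} \approx -16.5$)
$- \frac{550}{C} L{\left(x \right)} = - \frac{550}{- \frac{33}{2}} \left(\frac{2}{3}\right)^{2} = \left(-550\right) \left(- \frac{2}{33}\right) \frac{4}{9} = \frac{100}{3} \cdot \frac{4}{9} = \frac{400}{27}$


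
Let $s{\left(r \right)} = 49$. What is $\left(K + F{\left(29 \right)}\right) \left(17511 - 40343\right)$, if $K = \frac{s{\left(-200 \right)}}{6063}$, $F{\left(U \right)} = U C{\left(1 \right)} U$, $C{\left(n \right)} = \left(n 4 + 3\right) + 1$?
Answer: $- \frac{931360957616}{6063} \approx -1.5361 \cdot 10^{8}$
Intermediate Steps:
$C{\left(n \right)} = 4 + 4 n$ ($C{\left(n \right)} = \left(4 n + 3\right) + 1 = \left(3 + 4 n\right) + 1 = 4 + 4 n$)
$F{\left(U \right)} = 8 U^{2}$ ($F{\left(U \right)} = U \left(4 + 4 \cdot 1\right) U = U \left(4 + 4\right) U = U 8 U = 8 U U = 8 U^{2}$)
$K = \frac{49}{6063} \approx 0.0080818$
$\left(K + F{\left(29 \right)}\right) \left(17511 - 40343\right) = \left(\frac{49}{6063} + 8 \cdot 29^{2}\right) \left(17511 - 40343\right) = \left(\frac{49}{6063} + 8 \cdot 841\right) \left(-22832\right) = \left(\frac{49}{6063} + 6728\right) \left(-22832\right) = \frac{40791913}{6063} \left(-22832\right) = - \frac{931360957616}{6063}$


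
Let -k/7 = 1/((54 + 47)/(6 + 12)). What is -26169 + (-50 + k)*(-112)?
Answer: -2063357/101 ≈ -20429.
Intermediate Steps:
k = -126/101 (k = -7*(6 + 12)/(54 + 47) = -7/(101/18) = -7/(101*(1/18)) = -7/101/18 = -7*18/101 = -126/101 ≈ -1.2475)
-26169 + (-50 + k)*(-112) = -26169 + (-50 - 126/101)*(-112) = -26169 - 5176/101*(-112) = -26169 + 579712/101 = -2063357/101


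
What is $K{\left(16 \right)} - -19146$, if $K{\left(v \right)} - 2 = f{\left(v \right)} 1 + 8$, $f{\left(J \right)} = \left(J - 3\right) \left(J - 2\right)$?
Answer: $19338$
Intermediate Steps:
$f{\left(J \right)} = \left(-3 + J\right) \left(-2 + J\right)$
$K{\left(v \right)} = 16 + v^{2} - 5 v$ ($K{\left(v \right)} = 2 + \left(\left(6 + v^{2} - 5 v\right) 1 + 8\right) = 2 + \left(\left(6 + v^{2} - 5 v\right) + 8\right) = 2 + \left(14 + v^{2} - 5 v\right) = 16 + v^{2} - 5 v$)
$K{\left(16 \right)} - -19146 = \left(16 + 16^{2} - 80\right) - -19146 = \left(16 + 256 - 80\right) + 19146 = 192 + 19146 = 19338$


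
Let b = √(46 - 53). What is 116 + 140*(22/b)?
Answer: 116 - 440*I*√7 ≈ 116.0 - 1164.1*I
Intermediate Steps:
b = I*√7 (b = √(-7) = I*√7 ≈ 2.6458*I)
116 + 140*(22/b) = 116 + 140*(22/((I*√7))) = 116 + 140*(22*(-I*√7/7)) = 116 + 140*(-22*I*√7/7) = 116 - 440*I*√7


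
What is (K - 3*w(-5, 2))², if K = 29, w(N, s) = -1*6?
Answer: 2209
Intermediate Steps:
w(N, s) = -6
(K - 3*w(-5, 2))² = (29 - 3*(-6))² = (29 + 18)² = 47² = 2209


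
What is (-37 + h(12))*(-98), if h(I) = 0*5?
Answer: 3626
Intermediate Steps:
h(I) = 0
(-37 + h(12))*(-98) = (-37 + 0)*(-98) = -37*(-98) = 3626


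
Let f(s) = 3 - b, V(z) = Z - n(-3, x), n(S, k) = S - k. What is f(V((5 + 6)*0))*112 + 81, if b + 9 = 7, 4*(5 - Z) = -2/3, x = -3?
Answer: 641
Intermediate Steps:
Z = 31/6 (Z = 5 - (-1)/(2*3) = 5 - ¼*(-⅔) = 5 + ⅙ = 31/6 ≈ 5.1667)
b = -2 (b = -9 + 7 = -2)
V(z) = 31/6 (V(z) = 31/6 - (-3 - 1*(-3)) = 31/6 - (-3 + 3) = 31/6 - 1*0 = 31/6 + 0 = 31/6)
f(s) = 5 (f(s) = 3 - 1*(-2) = 3 + 2 = 5)
f(V((5 + 6)*0))*112 + 81 = 5*112 + 81 = 560 + 81 = 641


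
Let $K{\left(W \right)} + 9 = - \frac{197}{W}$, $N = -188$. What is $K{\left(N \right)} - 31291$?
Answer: $- \frac{5884203}{188} \approx -31299.0$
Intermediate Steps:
$K{\left(W \right)} = -9 - \frac{197}{W}$
$K{\left(N \right)} - 31291 = \left(-9 - \frac{197}{-188}\right) - 31291 = \left(-9 - - \frac{197}{188}\right) - 31291 = \left(-9 + \frac{197}{188}\right) - 31291 = - \frac{1495}{188} - 31291 = - \frac{5884203}{188}$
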